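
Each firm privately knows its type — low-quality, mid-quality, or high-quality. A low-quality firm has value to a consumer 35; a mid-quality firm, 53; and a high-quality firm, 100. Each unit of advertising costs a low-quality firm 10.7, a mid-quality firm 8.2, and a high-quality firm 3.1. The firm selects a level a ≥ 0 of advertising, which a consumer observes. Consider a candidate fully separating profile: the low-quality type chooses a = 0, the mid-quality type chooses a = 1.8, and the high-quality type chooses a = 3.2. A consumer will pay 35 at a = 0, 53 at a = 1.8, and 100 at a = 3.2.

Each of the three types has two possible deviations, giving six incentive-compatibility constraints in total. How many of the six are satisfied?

High-quality (own payoff 100 − 3.1×3.2 = 90.08): to a=0 gives 35 → no gain ✓; to a=1.8 gives 53 − 3.1×1.8 = 47.42 → no gain ✓.
Mid-quality (own payoff 53 − 8.2×1.8 = 38.24): to a=0 gives 35 → no gain ✓; to a=3.2 gives 100 − 8.2×3.2 = 73.76 → profitable ✗.
Low-quality (own payoff 35): to a=1.8 gives 53 − 10.7×1.8 = 33.74 → no gain ✓; to a=3.2 gives 100 − 10.7×3.2 = 65.76 → profitable ✗.
4 of the 6 constraints hold; not an equilibrium.

4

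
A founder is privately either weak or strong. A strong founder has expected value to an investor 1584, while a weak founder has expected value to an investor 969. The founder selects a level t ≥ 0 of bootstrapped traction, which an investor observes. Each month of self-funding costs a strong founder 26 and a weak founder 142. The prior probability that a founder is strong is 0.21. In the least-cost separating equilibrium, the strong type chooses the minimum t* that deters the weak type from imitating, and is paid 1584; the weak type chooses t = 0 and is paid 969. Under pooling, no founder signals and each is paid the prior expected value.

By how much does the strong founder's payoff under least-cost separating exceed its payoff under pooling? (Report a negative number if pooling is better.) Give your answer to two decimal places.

373.24

Least-cost separating signal: t* solves 969 = 1584 − 142·t*, so t* = (1584 − 969)/142 ≈ 4.3310.
Strong type's separating payoff: 1584 − 26 × t* = 1584 − 26 × (1584 − 969)/142 = 1584 − 15990/142 ≈ 1471.3944.
Pooling payoff: 0.21 × 1584 + 0.79 × 969 = 1098.15.
Difference: 1471.3944 − 1098.15 = 373.2444, i.e. 373.24 to two decimal places.
The strong type prefers to separate.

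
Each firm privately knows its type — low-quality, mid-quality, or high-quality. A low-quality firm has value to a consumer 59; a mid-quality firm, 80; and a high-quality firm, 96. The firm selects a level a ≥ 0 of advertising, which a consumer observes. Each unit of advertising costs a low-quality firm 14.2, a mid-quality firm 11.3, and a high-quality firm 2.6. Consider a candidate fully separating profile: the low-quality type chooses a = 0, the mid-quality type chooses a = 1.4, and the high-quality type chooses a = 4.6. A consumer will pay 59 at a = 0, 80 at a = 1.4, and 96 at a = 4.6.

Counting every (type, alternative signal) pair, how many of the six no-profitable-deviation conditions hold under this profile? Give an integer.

Low-quality (own payoff 59): to a=1.4 gives 80 − 14.2×1.4 = 60.12 → profitable ✗; to a=4.6 gives 96 − 14.2×4.6 = 30.68 → no gain ✓.
Mid-quality (own payoff 80 − 11.3×1.4 = 64.18): to a=0 gives 59 → no gain ✓; to a=4.6 gives 96 − 11.3×4.6 = 44.02 → no gain ✓.
High-quality (own payoff 96 − 2.6×4.6 = 84.04): to a=0 gives 59 → no gain ✓; to a=1.4 gives 80 − 2.6×1.4 = 76.36 → no gain ✓.
5 of the 6 constraints hold; not an equilibrium.

5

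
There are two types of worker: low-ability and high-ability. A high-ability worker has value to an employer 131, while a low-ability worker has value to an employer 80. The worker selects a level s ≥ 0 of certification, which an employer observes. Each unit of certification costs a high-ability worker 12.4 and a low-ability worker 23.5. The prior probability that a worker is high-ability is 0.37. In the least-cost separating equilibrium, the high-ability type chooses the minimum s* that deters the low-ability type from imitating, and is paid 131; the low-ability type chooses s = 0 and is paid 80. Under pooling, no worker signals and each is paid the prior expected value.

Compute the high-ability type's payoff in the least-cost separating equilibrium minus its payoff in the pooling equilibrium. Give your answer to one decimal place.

Least-cost separating signal: s* solves 80 = 131 − 23.5·s*, so s* = (131 − 80)/23.5 ≈ 2.1702.
High-ability type's separating payoff: 131 − 12.4 × s* = 131 − 12.4 × (131 − 80)/23.5 = 131 − 632.4/23.5 ≈ 104.089.
Pooling payoff: 0.37 × 131 + 0.63 × 80 = 98.87.
Difference: 104.089 − 98.87 = 5.219, i.e. 5.2 to one decimal place.
The high-ability type prefers to separate.

5.2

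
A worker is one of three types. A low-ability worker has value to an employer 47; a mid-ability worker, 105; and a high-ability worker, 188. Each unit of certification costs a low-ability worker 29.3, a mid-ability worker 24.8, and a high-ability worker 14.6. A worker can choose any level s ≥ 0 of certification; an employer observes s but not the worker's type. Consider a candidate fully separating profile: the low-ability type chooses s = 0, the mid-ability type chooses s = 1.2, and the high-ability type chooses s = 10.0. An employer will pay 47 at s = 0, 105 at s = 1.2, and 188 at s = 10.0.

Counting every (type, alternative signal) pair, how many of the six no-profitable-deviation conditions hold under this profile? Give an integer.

Low-ability (own payoff 47): to s=1.2 gives 105 − 29.3×1.2 = 69.84 → profitable ✗; to s=10.0 gives 188 − 29.3×10.0 = -105 → no gain ✓.
High-ability (own payoff 188 − 14.6×10.0 = 42): to s=0 gives 47 → profitable ✗; to s=1.2 gives 105 − 14.6×1.2 = 87.48 → profitable ✗.
Mid-ability (own payoff 105 − 24.8×1.2 = 75.24): to s=0 gives 47 → no gain ✓; to s=10.0 gives 188 − 24.8×10.0 = -60 → no gain ✓.
3 of the 6 constraints hold; not an equilibrium.

3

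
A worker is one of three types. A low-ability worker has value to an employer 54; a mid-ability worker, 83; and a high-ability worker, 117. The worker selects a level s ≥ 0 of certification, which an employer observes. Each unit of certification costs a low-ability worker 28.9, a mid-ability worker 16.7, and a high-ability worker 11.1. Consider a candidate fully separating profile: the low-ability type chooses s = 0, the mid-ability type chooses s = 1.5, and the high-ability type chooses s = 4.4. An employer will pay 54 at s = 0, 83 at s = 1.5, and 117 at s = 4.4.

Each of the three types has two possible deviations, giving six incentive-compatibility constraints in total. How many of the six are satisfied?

6

Mid-ability (own payoff 83 − 16.7×1.5 = 57.95): to s=0 gives 54 → no gain ✓; to s=4.4 gives 117 − 16.7×4.4 = 43.52 → no gain ✓.
High-ability (own payoff 117 − 11.1×4.4 = 68.16): to s=0 gives 54 → no gain ✓; to s=1.5 gives 83 − 11.1×1.5 = 66.35 → no gain ✓.
Low-ability (own payoff 54): to s=1.5 gives 83 − 28.9×1.5 = 39.65 → no gain ✓; to s=4.4 gives 117 − 28.9×4.4 = -10.16 → no gain ✓.
6 of the 6 constraints hold; this profile is a separating equilibrium.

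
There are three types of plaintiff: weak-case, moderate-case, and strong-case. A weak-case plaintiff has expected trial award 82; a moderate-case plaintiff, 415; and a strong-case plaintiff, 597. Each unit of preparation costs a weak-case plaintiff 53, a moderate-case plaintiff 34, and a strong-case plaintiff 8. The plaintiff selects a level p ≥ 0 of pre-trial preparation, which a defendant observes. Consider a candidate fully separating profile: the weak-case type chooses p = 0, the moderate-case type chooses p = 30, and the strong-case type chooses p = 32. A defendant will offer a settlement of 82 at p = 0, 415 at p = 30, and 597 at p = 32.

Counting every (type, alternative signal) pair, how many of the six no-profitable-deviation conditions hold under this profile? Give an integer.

Moderate-case (own payoff 415 − 34×30 = -605): to p=0 gives 82 → profitable ✗; to p=32 gives 597 − 34×32 = -491 → profitable ✗.
Weak-case (own payoff 82): to p=30 gives 415 − 53×30 = -1175 → no gain ✓; to p=32 gives 597 − 53×32 = -1099 → no gain ✓.
Strong-case (own payoff 597 − 8×32 = 341): to p=0 gives 82 → no gain ✓; to p=30 gives 415 − 8×30 = 175 → no gain ✓.
4 of the 6 constraints hold; not an equilibrium.

4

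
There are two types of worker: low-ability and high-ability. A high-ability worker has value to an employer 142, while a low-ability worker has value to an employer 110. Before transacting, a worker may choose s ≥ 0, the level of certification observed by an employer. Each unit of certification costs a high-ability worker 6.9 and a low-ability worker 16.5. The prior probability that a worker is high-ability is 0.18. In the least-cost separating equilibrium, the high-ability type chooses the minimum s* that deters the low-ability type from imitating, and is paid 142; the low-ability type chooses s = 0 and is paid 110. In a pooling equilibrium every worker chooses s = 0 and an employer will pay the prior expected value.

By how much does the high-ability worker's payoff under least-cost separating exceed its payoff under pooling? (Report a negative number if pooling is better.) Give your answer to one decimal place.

Least-cost separating signal: s* solves 110 = 142 − 16.5·s*, so s* = (142 − 110)/16.5 ≈ 1.9394.
High-ability type's separating payoff: 142 − 6.9 × s* = 142 − 6.9 × (142 − 110)/16.5 = 142 − 220.8/16.5 ≈ 128.618.
Pooling payoff: 0.18 × 142 + 0.82 × 110 = 115.76.
Difference: 128.618 − 115.76 = 12.858, i.e. 12.9 to one decimal place.
The high-ability type prefers to separate.

12.9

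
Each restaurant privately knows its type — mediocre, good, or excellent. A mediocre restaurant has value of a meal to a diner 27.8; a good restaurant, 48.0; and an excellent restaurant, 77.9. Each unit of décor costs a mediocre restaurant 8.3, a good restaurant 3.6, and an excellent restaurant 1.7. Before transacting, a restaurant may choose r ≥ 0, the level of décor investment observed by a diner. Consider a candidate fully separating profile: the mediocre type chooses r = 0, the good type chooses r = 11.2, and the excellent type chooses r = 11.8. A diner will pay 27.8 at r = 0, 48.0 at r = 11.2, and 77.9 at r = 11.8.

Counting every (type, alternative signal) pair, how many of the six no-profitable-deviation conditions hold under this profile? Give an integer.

4

Excellent (own payoff 77.9 − 1.7×11.8 = 57.84): to r=0 gives 27.8 → no gain ✓; to r=11.2 gives 48.0 − 1.7×11.2 = 28.96 → no gain ✓.
Good (own payoff 48.0 − 3.6×11.2 = 7.68): to r=0 gives 27.8 → profitable ✗; to r=11.8 gives 77.9 − 3.6×11.8 = 35.42 → profitable ✗.
Mediocre (own payoff 27.8): to r=11.2 gives 48.0 − 8.3×11.2 = -44.96 → no gain ✓; to r=11.8 gives 77.9 − 8.3×11.8 = -20.04 → no gain ✓.
4 of the 6 constraints hold; not an equilibrium.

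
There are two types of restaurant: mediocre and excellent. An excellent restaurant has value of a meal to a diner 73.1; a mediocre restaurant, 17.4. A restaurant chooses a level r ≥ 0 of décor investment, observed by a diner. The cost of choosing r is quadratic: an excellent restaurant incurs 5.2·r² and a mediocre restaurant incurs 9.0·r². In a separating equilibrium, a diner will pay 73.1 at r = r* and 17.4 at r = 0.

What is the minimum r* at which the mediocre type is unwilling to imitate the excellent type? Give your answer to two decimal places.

2.49

The mediocre type at r = 0 receives 17.4; imitating at r* yields 73.1 − 9.0·r*².
Indifference: 17.4 = 73.1 − 9.0·r*², so r*² = (73.1 − 17.4) / 9.0 ≈ 6.1889.
r* = √6.1889 ≈ 2.49.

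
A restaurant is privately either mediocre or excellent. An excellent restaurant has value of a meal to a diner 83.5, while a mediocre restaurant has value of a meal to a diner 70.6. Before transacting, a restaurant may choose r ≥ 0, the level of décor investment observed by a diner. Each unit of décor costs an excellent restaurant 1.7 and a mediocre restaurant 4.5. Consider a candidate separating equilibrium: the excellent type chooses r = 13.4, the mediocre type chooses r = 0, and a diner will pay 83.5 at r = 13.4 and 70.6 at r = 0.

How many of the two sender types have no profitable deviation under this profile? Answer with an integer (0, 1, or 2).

Mediocre type: stay at 0 → 70.6; mimic → 83.5 − 4.5 × 13.4 = 23.2. IC holds (70.6 ≥ 23.2).
Excellent type: signal → 83.5 − 1.7 × 13.4 = 60.72; deviate to 0 → 70.6. IC fails (60.72 < 70.6).
1 of 2 constraints hold, so this profile is not an equilibrium.

1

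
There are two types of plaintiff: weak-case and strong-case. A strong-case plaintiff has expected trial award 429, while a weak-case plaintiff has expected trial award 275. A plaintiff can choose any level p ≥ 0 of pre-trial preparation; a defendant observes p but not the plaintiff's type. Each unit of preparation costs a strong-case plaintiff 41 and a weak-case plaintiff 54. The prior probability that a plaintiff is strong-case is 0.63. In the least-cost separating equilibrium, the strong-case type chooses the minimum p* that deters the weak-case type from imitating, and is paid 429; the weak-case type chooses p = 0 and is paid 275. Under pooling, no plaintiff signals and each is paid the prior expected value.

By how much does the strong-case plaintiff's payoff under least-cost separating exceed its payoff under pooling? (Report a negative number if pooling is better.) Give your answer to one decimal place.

Least-cost separating signal: p* solves 275 = 429 − 54·p*, so p* = (429 − 275)/54 ≈ 2.8519.
Strong-case type's separating payoff: 429 − 41 × p* = 429 − 41 × (429 − 275)/54 = 429 − 6314/54 ≈ 312.074.
Pooling payoff: 0.63 × 429 + 0.37 × 275 = 372.02.
Difference: 312.074 − 372.02 = -59.946, i.e. -59.9 to one decimal place.
The strong-case type would prefer the pooling outcome.

-59.9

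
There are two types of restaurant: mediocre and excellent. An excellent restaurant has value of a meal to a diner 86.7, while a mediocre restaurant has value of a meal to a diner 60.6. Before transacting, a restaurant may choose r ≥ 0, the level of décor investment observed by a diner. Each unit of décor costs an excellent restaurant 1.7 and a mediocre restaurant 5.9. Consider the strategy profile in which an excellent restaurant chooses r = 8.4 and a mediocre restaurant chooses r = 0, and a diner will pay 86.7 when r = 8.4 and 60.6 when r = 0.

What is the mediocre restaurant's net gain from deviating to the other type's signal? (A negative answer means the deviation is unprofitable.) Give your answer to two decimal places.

-23.46

Playing r = 0 the mediocre restaurant receives 60.6.
Deviating to r = 8.4 brings payment 86.7 at cost 5.9 × 8.4 = 49.56, netting 37.14.
Gain from deviating: 37.14 − 60.6 = -23.46.
The gain is negative, so the mediocre type's incentive-compatibility constraint is satisfied.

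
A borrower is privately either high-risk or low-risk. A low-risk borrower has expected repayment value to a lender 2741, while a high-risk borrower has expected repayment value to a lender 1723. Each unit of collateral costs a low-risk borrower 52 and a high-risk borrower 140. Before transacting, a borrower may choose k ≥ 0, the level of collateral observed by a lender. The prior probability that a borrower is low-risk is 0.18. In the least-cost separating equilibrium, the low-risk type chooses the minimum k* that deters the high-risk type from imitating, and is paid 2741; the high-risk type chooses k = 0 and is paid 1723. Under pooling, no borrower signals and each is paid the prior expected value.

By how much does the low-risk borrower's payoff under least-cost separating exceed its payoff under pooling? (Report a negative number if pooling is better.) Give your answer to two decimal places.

Least-cost separating signal: k* solves 1723 = 2741 − 140·k*, so k* = (2741 − 1723)/140 ≈ 7.2714.
Low-risk type's separating payoff: 2741 − 52 × k* = 2741 − 52 × (2741 − 1723)/140 = 2741 − 52936/140 ≈ 2362.8857.
Pooling payoff: 0.18 × 2741 + 0.82 × 1723 = 1906.24.
Difference: 2362.8857 − 1906.24 = 456.6457, i.e. 456.65 to two decimal places.
The low-risk type prefers to separate.

456.65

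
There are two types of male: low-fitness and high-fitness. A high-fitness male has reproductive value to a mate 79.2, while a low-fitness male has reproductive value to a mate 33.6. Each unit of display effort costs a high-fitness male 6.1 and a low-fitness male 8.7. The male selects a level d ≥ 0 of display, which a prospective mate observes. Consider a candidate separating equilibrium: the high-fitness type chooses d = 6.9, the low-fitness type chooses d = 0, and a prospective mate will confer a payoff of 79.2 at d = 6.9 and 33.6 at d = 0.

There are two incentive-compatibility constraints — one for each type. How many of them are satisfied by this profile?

2

Low-fitness type: stay at 0 → 33.6; mimic → 79.2 − 8.7 × 6.9 = 19.17. IC holds (33.6 ≥ 19.17).
High-fitness type: signal → 79.2 − 6.1 × 6.9 = 37.11; deviate to 0 → 33.6. IC holds (37.11 ≥ 33.6).
2 of 2 constraints hold, so this is a separating equilibrium.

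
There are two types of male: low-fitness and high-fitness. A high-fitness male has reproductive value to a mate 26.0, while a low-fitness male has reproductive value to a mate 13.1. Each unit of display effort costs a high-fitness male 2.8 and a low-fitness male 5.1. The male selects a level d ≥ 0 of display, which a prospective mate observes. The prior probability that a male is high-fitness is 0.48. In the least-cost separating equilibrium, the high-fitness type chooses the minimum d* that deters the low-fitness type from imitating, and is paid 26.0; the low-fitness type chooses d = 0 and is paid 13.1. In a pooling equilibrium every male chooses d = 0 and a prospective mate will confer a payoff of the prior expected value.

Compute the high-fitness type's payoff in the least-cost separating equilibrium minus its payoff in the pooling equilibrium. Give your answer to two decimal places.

Least-cost separating signal: d* solves 13.1 = 26.0 − 5.1·d*, so d* = (26.0 − 13.1)/5.1 ≈ 2.5294.
High-fitness type's separating payoff: 26.0 − 2.8 × d* = 26.0 − 2.8 × (26.0 − 13.1)/5.1 = 26.0 − 36.12/5.1 ≈ 18.9176.
Pooling payoff: 0.48 × 26.0 + 0.52 × 13.1 = 19.292.
Difference: 18.9176 − 19.292 = -0.3744, i.e. -0.37 to two decimal places.
The high-fitness type would prefer the pooling outcome.

-0.37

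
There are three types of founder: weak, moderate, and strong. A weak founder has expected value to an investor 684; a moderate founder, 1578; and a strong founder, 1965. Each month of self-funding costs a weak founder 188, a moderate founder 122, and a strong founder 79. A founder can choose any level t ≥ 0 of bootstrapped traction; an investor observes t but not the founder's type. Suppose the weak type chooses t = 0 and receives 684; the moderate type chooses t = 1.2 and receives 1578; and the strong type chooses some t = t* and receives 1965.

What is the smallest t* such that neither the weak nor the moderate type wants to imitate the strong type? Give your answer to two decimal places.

6.81

Weak type (on-path payoff 684) won't mimic when 684 ≥ 1965 − 188·t*, i.e. t* ≥ 6.81.
Moderate type (on-path payoff 1578 − 122×1.2 = 1431.6) won't mimic when 1431.6 ≥ 1965 − 122·t*, i.e. t* ≥ 4.37.
Both must hold, so t* = max(6.81, 4.37) = 6.81. The weak type's constraint binds.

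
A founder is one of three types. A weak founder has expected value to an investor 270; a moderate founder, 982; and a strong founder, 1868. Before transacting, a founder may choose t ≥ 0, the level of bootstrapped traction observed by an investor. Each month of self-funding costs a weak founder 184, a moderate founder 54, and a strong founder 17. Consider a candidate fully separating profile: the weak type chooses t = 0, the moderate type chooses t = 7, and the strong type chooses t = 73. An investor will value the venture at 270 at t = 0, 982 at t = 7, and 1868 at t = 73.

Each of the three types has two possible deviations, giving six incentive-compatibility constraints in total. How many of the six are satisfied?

5

Weak (own payoff 270): to t=7 gives 982 − 184×7 = -306 → no gain ✓; to t=73 gives 1868 − 184×73 = -11564 → no gain ✓.
Moderate (own payoff 982 − 54×7 = 604): to t=0 gives 270 → no gain ✓; to t=73 gives 1868 − 54×73 = -2074 → no gain ✓.
Strong (own payoff 1868 − 17×73 = 627): to t=0 gives 270 → no gain ✓; to t=7 gives 982 − 17×7 = 863 → profitable ✗.
5 of the 6 constraints hold; not an equilibrium.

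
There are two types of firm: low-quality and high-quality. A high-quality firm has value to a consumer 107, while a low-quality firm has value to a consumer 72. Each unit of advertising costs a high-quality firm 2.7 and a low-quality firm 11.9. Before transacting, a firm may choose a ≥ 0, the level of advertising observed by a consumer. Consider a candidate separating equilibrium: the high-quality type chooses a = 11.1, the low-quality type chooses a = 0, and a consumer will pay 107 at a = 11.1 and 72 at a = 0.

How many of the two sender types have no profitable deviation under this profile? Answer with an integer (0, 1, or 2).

2

High-quality type: signal → 107 − 2.7 × 11.1 = 77.03; deviate to 0 → 72. IC holds (77.03 ≥ 72).
Low-quality type: stay at 0 → 72; mimic → 107 − 11.9 × 11.1 = -25.09. IC holds (72 ≥ -25.09).
2 of 2 constraints hold, so this is a separating equilibrium.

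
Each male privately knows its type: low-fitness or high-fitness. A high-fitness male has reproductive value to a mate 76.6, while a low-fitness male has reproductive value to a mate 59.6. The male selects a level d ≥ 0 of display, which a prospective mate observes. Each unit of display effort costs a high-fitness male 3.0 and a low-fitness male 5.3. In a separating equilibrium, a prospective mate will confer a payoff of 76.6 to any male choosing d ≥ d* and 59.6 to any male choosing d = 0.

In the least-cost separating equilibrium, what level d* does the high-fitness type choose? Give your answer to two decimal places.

3.21

A low-fitness male choosing d = 0 receives 59.6.
Imitating at d* instead would pay 76.6 at cost 5.3·d*, netting 76.6 − 5.3·d*.
Indifference: 59.6 = 76.6 − 5.3·d*, so d* = (76.6 − 59.6) / 5.3 ≈ 3.21.
This is the low-fitness type's binding incentive-compatibility constraint; any d ≥ 3.21 sustains separation on that side.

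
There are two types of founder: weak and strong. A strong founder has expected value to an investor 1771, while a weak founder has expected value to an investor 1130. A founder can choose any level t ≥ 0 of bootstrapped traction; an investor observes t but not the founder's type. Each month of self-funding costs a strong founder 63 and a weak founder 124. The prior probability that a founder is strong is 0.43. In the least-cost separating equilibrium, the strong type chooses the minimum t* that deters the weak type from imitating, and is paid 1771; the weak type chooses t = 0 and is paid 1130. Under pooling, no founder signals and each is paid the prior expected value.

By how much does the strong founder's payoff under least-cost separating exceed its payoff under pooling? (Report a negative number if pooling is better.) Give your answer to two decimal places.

39.70

Least-cost separating signal: t* solves 1130 = 1771 − 124·t*, so t* = (1771 − 1130)/124 ≈ 5.1694.
Strong type's separating payoff: 1771 − 63 × t* = 1771 − 63 × (1771 − 1130)/124 = 1771 − 40383/124 ≈ 1445.3306.
Pooling payoff: 0.43 × 1771 + 0.57 × 1130 = 1405.63.
Difference: 1445.3306 − 1405.63 = 39.7006, i.e. 39.70 to two decimal places.
The strong type prefers to separate.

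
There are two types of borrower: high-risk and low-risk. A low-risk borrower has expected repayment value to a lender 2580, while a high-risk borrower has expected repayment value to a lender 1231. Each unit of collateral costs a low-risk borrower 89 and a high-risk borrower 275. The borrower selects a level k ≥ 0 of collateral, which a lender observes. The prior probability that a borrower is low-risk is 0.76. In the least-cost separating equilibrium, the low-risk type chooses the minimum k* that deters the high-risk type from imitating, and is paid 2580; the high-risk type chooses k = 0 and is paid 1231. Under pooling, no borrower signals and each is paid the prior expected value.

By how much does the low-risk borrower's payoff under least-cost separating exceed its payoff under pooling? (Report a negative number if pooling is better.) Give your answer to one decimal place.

-112.8

Least-cost separating signal: k* solves 1231 = 2580 − 275·k*, so k* = (2580 − 1231)/275 ≈ 4.9055.
Low-risk type's separating payoff: 2580 − 89 × k* = 2580 − 89 × (2580 − 1231)/275 = 2580 − 120061/275 ≈ 2143.415.
Pooling payoff: 0.76 × 2580 + 0.24 × 1231 = 2256.24.
Difference: 2143.415 − 2256.24 = -112.825, i.e. -112.8 to one decimal place.
The low-risk type would prefer the pooling outcome.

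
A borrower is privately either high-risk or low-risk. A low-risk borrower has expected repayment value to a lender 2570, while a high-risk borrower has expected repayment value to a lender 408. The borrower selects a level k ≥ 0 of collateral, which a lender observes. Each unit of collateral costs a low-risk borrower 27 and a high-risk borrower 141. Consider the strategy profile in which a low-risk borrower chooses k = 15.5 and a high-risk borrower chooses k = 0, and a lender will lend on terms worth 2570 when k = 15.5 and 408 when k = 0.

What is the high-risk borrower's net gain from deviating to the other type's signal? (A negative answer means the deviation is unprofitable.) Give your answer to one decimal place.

Playing k = 0 the high-risk borrower receives 408.
Deviating to k = 15.5 brings payment 2570 at cost 141 × 15.5 = 2185.5, netting 384.5.
Gain from deviating: 384.5 − 408 = -23.5.
The gain is negative, so the high-risk type's incentive-compatibility constraint is satisfied.

-23.5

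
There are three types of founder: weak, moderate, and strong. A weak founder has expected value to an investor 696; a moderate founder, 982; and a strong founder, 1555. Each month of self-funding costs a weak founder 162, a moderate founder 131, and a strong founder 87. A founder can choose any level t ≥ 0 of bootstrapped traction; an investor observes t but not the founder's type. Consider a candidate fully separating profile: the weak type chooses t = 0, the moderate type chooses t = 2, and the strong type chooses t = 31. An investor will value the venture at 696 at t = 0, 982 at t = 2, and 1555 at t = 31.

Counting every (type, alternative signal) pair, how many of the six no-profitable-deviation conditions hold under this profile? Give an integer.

4

Strong (own payoff 1555 − 87×31 = -1142): to t=0 gives 696 → profitable ✗; to t=2 gives 982 − 87×2 = 808 → profitable ✗.
Moderate (own payoff 982 − 131×2 = 720): to t=0 gives 696 → no gain ✓; to t=31 gives 1555 − 131×31 = -2506 → no gain ✓.
Weak (own payoff 696): to t=2 gives 982 − 162×2 = 658 → no gain ✓; to t=31 gives 1555 − 162×31 = -3467 → no gain ✓.
4 of the 6 constraints hold; not an equilibrium.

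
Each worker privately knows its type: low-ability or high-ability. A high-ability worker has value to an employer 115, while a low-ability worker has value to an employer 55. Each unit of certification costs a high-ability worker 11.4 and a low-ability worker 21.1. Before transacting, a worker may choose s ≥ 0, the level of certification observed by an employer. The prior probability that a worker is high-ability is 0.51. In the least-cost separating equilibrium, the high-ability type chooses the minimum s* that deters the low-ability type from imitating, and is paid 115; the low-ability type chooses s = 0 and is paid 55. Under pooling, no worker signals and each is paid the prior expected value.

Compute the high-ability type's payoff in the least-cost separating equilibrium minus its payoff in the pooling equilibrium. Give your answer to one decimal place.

Least-cost separating signal: s* solves 55 = 115 − 21.1·s*, so s* = (115 − 55)/21.1 ≈ 2.8436.
High-ability type's separating payoff: 115 − 11.4 × s* = 115 − 11.4 × (115 − 55)/21.1 = 115 − 684/21.1 ≈ 82.583.
Pooling payoff: 0.51 × 115 + 0.49 × 55 = 85.6.
Difference: 82.583 − 85.6 = -3.017, i.e. -3.0 to one decimal place.
The high-ability type would prefer the pooling outcome.

-3.0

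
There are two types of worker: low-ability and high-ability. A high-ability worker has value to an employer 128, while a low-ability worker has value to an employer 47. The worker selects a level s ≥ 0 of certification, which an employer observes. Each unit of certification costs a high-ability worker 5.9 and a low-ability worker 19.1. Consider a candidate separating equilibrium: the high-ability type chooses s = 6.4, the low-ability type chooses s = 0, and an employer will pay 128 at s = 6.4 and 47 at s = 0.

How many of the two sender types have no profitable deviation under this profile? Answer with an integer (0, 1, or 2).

2

Low-ability type: stay at 0 → 47; mimic → 128 − 19.1 × 6.4 = 5.76. IC holds (47 ≥ 5.76).
High-ability type: signal → 128 − 5.9 × 6.4 = 90.24; deviate to 0 → 47. IC holds (90.24 ≥ 47).
2 of 2 constraints hold, so this is a separating equilibrium.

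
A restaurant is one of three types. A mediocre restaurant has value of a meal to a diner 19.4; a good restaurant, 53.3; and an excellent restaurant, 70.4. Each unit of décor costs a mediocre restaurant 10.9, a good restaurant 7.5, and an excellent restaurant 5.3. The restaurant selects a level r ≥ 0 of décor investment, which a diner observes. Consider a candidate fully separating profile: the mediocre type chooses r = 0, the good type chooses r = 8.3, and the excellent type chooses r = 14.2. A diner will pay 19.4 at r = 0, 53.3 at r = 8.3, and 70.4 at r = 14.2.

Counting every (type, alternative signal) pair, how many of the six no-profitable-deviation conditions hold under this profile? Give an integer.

3

Excellent (own payoff 70.4 − 5.3×14.2 = -4.86): to r=0 gives 19.4 → profitable ✗; to r=8.3 gives 53.3 − 5.3×8.3 = 9.31 → profitable ✗.
Mediocre (own payoff 19.4): to r=8.3 gives 53.3 − 10.9×8.3 = -37.17 → no gain ✓; to r=14.2 gives 70.4 − 10.9×14.2 = -84.38 → no gain ✓.
Good (own payoff 53.3 − 7.5×8.3 = -8.95): to r=0 gives 19.4 → profitable ✗; to r=14.2 gives 70.4 − 7.5×14.2 = -36.1 → no gain ✓.
3 of the 6 constraints hold; not an equilibrium.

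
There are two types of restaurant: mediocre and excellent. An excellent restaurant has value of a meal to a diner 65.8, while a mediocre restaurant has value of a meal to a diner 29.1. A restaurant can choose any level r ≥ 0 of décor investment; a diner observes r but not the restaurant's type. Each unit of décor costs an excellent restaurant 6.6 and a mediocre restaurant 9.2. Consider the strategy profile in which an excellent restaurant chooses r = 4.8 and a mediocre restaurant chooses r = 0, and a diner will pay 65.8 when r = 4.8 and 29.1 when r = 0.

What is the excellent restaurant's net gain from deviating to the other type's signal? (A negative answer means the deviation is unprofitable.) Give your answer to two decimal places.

-5.02

Playing r = 4.8 the excellent restaurant receives 65.8 − 6.6 × 4.8 = 34.12.
Deviating to r = 0 yields 29.1 instead.
Gain from deviating: 29.1 − 34.12 = -5.02.
The gain is negative, so the excellent type's incentive-compatibility constraint is satisfied.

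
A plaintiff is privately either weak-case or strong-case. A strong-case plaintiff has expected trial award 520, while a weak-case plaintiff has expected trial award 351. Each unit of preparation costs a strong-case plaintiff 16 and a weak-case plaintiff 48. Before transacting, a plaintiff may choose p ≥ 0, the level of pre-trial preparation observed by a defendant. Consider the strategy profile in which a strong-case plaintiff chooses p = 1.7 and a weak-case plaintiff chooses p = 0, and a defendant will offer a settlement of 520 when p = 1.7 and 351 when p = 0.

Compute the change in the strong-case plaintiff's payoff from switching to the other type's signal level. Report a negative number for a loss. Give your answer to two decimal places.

Playing p = 1.7 the strong-case plaintiff receives 520 − 16 × 1.7 = 492.8.
Deviating to p = 0 yields 351 instead.
Gain from deviating: 351 − 492.8 = -141.80.
The gain is negative, so the strong-case type's incentive-compatibility constraint is satisfied.

-141.80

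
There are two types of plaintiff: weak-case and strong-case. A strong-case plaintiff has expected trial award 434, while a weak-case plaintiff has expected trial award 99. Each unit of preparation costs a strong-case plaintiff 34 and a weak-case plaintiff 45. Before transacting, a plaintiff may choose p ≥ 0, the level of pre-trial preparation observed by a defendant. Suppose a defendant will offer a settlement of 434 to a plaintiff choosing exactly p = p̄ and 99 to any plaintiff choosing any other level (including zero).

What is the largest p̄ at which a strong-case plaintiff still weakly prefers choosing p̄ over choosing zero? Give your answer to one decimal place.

Choosing p̄ yields the strong-case type 434 − 34·p̄; choosing zero yields 99.
The strong-case type is indifferent at 434 − 34·p̄ = 99, i.e. p̄ = (434 − 99) / 34 ≈ 9.9.
For any p̄ above 9.9 the strong-case type would rather pool at zero, so separation collapses.

9.9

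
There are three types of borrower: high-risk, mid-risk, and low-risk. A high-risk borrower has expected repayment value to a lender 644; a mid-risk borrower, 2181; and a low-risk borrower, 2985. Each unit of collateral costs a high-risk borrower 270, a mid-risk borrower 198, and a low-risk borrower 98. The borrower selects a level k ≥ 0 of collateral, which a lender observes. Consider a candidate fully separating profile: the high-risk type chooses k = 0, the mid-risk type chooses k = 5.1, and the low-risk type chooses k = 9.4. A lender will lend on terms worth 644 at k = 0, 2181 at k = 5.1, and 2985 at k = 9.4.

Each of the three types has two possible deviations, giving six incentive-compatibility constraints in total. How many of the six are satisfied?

Low-risk (own payoff 2985 − 98×9.4 = 2063.8): to k=0 gives 644 → no gain ✓; to k=5.1 gives 2181 − 98×5.1 = 1681.2 → no gain ✓.
Mid-risk (own payoff 2181 − 198×5.1 = 1171.2): to k=0 gives 644 → no gain ✓; to k=9.4 gives 2985 − 198×9.4 = 1123.8 → no gain ✓.
High-risk (own payoff 644): to k=5.1 gives 2181 − 270×5.1 = 804 → profitable ✗; to k=9.4 gives 2985 − 270×9.4 = 447 → no gain ✓.
5 of the 6 constraints hold; not an equilibrium.

5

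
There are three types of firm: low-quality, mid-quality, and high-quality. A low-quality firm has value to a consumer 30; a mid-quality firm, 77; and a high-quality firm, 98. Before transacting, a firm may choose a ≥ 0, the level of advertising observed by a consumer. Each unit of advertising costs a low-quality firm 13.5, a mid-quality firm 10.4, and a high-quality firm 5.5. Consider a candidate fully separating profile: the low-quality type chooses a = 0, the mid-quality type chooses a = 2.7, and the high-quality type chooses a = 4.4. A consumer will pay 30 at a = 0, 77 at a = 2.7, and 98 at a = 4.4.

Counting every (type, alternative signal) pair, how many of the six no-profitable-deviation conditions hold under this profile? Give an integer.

3

High-quality (own payoff 98 − 5.5×4.4 = 73.8): to a=0 gives 30 → no gain ✓; to a=2.7 gives 77 − 5.5×2.7 = 62.15 → no gain ✓.
Low-quality (own payoff 30): to a=2.7 gives 77 − 13.5×2.7 = 40.55 → profitable ✗; to a=4.4 gives 98 − 13.5×4.4 = 38.6 → profitable ✗.
Mid-quality (own payoff 77 − 10.4×2.7 = 48.92): to a=0 gives 30 → no gain ✓; to a=4.4 gives 98 − 10.4×4.4 = 52.24 → profitable ✗.
3 of the 6 constraints hold; not an equilibrium.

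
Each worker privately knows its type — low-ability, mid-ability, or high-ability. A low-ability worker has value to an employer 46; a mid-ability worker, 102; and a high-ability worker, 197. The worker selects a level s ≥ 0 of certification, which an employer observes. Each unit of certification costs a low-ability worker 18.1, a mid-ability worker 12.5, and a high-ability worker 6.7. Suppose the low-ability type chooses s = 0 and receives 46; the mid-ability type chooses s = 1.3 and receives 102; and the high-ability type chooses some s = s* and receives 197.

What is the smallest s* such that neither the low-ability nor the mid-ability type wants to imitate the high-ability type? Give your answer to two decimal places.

Low-ability type (on-path payoff 46) won't mimic when 46 ≥ 197 − 18.1·s*, i.e. s* ≥ 8.34.
Mid-ability type (on-path payoff 102 − 12.5×1.3 = 85.75) won't mimic when 85.75 ≥ 197 − 12.5·s*, i.e. s* ≥ 8.90.
Both must hold, so s* = max(8.34, 8.90) = 8.90. The mid-ability type's constraint binds.

8.90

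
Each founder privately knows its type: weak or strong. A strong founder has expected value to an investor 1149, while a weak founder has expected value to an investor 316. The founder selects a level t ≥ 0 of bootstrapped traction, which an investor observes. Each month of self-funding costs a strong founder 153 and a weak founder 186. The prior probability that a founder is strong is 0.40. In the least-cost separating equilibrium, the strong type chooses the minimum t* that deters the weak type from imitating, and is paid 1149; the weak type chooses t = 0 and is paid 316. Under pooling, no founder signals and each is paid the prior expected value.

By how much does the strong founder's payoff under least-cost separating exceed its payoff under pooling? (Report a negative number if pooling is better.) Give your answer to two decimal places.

Least-cost separating signal: t* solves 316 = 1149 − 186·t*, so t* = (1149 − 316)/186 ≈ 4.4785.
Strong type's separating payoff: 1149 − 153 × t* = 1149 − 153 × (1149 − 316)/186 = 1149 − 127449/186 ≈ 463.7903.
Pooling payoff: 0.40 × 1149 + 0.60 × 316 = 649.2.
Difference: 463.7903 − 649.2 = -185.4097, i.e. -185.41 to two decimal places.
The strong type would prefer the pooling outcome.

-185.41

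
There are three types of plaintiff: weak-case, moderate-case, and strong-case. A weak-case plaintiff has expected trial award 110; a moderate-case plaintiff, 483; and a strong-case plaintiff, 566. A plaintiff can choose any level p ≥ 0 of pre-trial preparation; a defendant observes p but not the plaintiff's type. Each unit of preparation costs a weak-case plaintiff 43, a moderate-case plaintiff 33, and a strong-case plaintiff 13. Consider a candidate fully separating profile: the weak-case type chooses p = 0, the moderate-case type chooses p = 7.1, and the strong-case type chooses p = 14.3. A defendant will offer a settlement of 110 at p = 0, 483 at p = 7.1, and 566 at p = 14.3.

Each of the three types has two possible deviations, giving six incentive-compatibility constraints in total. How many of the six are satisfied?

Weak-case (own payoff 110): to p=7.1 gives 483 − 43×7.1 = 177.7 → profitable ✗; to p=14.3 gives 566 − 43×14.3 = -48.9 → no gain ✓.
Moderate-case (own payoff 483 − 33×7.1 = 248.7): to p=0 gives 110 → no gain ✓; to p=14.3 gives 566 − 33×14.3 = 94.1 → no gain ✓.
Strong-case (own payoff 566 − 13×14.3 = 380.1): to p=0 gives 110 → no gain ✓; to p=7.1 gives 483 − 13×7.1 = 390.7 → profitable ✗.
4 of the 6 constraints hold; not an equilibrium.

4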